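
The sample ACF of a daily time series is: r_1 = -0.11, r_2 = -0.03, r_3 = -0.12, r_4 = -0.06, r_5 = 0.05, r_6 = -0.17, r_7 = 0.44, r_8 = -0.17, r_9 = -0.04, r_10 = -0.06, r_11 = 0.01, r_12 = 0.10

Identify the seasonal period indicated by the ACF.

The largest autocorrelation is r_7 = 0.44; the remaining lags stay at or below 0.10.
The dominant spike at lag 7 indicates a seasonal period of 7.

7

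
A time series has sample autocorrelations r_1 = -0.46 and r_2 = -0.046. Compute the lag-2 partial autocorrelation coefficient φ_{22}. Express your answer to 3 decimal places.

-0.327

φ_{22} = (r_2 − r_1²) / (1 − r_1²)
r_1² = (-0.46)² = 0.2116
Numerator = -0.046 − 0.2116 = -0.2576; denominator = 1 − 0.2116 = 0.7884
φ_{22} = -0.2576 / 0.7884 = -0.327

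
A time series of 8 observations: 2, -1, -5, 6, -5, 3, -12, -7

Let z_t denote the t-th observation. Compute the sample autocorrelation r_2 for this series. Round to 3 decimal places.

Mean z̄ = (2 − 1 − 5 + 6 − 5 + 3 − 12 − 7)/8 = -2.3750
Σ(z_t−z̄)(z_{t+2}−z̄) = (-11.4844) + (11.5156) + (6.8906) + (45.0156) + (25.2656) + (-24.8594) = 52.3438
Denominator Σ(z_t−z̄)² = 247.8750
r_2 = 52.3438 / 247.8750 = 0.211

0.211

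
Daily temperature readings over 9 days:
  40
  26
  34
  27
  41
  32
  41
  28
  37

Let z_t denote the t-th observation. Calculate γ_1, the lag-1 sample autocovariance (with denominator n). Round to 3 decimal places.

Mean z̄ = (40 + 26 + 34 + 27 + 41 + 32 + 41 + 28 + 37)/9 = 34.0000
Σ_{t=1}^{8}(z_t−z̄)(z_{t+1}−z̄) = -185.0000
γ_1 = -185.0000 / 9 = -20.556

-20.556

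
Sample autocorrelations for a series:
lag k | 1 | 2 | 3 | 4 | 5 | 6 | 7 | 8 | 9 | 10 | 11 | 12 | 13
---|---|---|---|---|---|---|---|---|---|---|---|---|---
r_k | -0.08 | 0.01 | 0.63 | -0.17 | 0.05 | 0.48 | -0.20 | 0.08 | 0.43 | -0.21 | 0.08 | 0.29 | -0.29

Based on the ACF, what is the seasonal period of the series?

3

The largest autocorrelation is r_3 = 0.63, with weaker echoes at lags 6 (0.48), 9 (0.43) and 12 (0.29); the remaining lags stay at or below 0.08.
The dominant spike at lag 3 indicates a seasonal period of 3.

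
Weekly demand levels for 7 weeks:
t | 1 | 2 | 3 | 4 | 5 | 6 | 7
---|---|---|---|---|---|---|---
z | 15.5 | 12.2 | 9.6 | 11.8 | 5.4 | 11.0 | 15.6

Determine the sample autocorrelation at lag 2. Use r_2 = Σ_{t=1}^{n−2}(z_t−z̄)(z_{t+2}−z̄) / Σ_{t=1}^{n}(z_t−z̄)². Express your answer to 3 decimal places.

-0.273

Mean z̄ = (15.5 + 12.2 + 9.6 + 11.8 + 5.4 + 11.0 + 15.6)/7 = 11.5857
Numerator Σ_{t=1}^{5}(z_t−z̄)(z_{t+2}−z̄) = -20.3147
Denominator Σ(z_t−z̄)² = 74.4086
r_2 = -20.3147 / 74.4086 = -0.273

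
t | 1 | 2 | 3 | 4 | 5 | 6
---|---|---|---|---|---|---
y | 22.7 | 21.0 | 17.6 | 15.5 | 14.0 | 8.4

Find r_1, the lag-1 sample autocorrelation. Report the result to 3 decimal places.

Mean ȳ = (22.7 + 21.0 + 17.6 + 15.5 + 14.0 + 8.4)/6 = 16.5333
Numerator Σ_{t=1}^{5}(y_t−ȳ)(y_{t+1}−ȳ) = 54.4289
Denominator Σ(y_t−ȳ)² = 132.7533
r_1 = 54.4289 / 132.7533 = 0.410

0.410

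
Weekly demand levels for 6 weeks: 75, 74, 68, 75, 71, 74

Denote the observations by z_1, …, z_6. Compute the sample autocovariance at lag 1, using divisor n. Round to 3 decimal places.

-3.282

Mean z̄ = (75 + 74 + 68 + 75 + 71 + 74)/6 = 72.8333
Σ_{t=1}^{5}(z_t−z̄)(z_{t+1}−z̄) = -19.6944
γ_1 = -19.6944 / 6 = -3.282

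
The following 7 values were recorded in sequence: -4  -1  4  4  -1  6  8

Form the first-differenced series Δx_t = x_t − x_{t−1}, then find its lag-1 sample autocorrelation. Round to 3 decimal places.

-0.273

First differences Δx: 3, 5, 0, -5, 7, 2
Mean of differences = 2.0000
Numerator Σ(Δx_t−Δx̄)(Δx_{t+1}−Δx̄) = -24.0000
Denominator Σ(Δx_t−Δx̄)² = 88.0000
r_1(Δx) = -24.0000 / 88.0000 = -0.273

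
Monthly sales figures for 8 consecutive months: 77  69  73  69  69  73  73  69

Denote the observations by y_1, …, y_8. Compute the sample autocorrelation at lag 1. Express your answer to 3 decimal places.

-0.327

Mean ȳ = (77 + 69 + 73 + 69 + 69 + 73 + 73 + 69)/8 = 71.5000
Deviations from mean: 5.5000, -2.5000, 1.5000, -2.5000, -2.5000, 1.5000, 1.5000, -2.5000
Σ(y_t−ȳ)(y_{t+1}−ȳ) = (-13.7500) + (-3.7500) + (-3.7500) + (6.2500) + (-3.7500) + (2.2500) + (-3.7500) = -20.2500
Denominator Σ(y_t−ȳ)² = 62.0000
r_1 = -20.2500 / 62.0000 = -0.327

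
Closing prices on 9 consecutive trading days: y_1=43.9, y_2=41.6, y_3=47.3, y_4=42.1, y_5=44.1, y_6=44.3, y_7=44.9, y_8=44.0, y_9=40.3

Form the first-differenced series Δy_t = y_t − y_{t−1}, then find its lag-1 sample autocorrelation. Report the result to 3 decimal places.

-0.596

First differences Δy: -2.3, 5.7, -5.2, 2.0, 0.2, 0.6, -0.9, -3.7
Mean of differences = -0.4500
Numerator Σ(Δy_t−Δȳ)(Δy_{t+1}−Δȳ) = -48.9625
Denominator Σ(Δy_t−Δȳ)² = 82.1000
r_1(Δy) = -48.9625 / 82.1000 = -0.596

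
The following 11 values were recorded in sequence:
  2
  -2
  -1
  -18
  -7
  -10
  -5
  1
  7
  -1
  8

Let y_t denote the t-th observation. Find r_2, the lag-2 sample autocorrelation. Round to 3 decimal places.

0.315

Mean ȳ = (2 − 2 − 1 − 18 − 7 − 10 − 5 + 1 + 7 − 1 + 8)/11 = -2.3636
Numerator Σ_{t=1}^{9}(y_t−ȳ)(y_{t+2}−ȳ) = 176.8264
Denominator Σ(y_t−ȳ)² = 560.5455
r_2 = 176.8264 / 560.5455 = 0.315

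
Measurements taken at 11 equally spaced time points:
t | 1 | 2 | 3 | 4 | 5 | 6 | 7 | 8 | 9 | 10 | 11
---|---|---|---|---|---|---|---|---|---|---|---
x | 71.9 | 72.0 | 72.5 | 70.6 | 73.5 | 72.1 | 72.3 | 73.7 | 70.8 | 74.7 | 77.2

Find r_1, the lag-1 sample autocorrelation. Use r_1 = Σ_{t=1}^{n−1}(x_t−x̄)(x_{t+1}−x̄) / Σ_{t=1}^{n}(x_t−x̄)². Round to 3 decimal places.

Mean x̄ = (71.9 + 72.0 + 72.5 + 70.6 + 73.5 + 72.1 + 72.3 + 73.7 + 70.8 + 74.7 + 77.2)/11 = 72.8455
Numerator Σ_{t=1}^{10}(x_t−x̄)(x_{t+1}−x̄) = 2.3843
Denominator Σ(x_t−x̄)² = 35.3673
r_1 = 2.3843 / 35.3673 = 0.067

0.067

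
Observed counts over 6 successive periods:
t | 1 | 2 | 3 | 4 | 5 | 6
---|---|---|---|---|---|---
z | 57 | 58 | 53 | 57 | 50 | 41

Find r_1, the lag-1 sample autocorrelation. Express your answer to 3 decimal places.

Mean z̄ = (57 + 58 + 53 + 57 + 50 + 41)/6 = 52.6667
Deviations from mean: 4.3333, 5.3333, 0.3333, 4.3333, -2.6667, -11.6667
Numerator Σ_{t=1}^{5}(z_t−z̄)(z_{t+1}−z̄) = 45.8889
Denominator Σ(z_t−z̄)² = 209.3333
r_1 = 45.8889 / 209.3333 = 0.219

0.219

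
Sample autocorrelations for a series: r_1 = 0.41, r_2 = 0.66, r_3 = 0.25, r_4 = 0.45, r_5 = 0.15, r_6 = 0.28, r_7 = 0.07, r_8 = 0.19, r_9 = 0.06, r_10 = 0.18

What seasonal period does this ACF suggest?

2

The largest autocorrelation is r_2 = 0.66, with a weaker echo at lag 4 (0.45); the remaining lags stay at or below 0.41.
The dominant spike at lag 2 indicates a seasonal period of 2.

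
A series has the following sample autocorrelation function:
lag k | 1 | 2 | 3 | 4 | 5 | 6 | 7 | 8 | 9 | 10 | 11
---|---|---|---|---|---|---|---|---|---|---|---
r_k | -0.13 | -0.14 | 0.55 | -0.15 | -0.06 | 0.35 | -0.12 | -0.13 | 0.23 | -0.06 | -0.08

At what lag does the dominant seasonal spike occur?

The largest autocorrelation is r_3 = 0.55, with weaker echoes at lags 6 (0.35) and 9 (0.23); the remaining lags stay at or below -0.06.
The dominant spike at lag 3 indicates a seasonal period of 3.

3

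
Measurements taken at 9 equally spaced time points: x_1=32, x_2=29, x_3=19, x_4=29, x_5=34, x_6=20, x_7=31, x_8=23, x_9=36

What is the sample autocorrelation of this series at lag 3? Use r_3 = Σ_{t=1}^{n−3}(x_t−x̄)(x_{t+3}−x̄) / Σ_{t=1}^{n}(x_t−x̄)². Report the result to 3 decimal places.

-0.030

Mean x̄ = (32 + 29 + 19 + 29 + 34 + 20 + 31 + 23 + 36)/9 = 28.1111
Σ(x_t−x̄)(x_{t+3}−x̄) = (3.4568) + (5.2346) + (73.9012) + (2.5679) + (-30.0988) + (-63.9877) = -8.9259
Denominator Σ(x_t−x̄)² = 296.8889
r_3 = -8.9259 / 296.8889 = -0.030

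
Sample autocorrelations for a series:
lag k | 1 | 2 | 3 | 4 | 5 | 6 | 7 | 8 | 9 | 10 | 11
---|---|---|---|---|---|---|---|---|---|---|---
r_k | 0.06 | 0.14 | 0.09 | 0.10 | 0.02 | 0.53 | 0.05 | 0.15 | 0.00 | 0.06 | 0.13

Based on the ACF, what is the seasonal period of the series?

The largest autocorrelation is r_6 = 0.53; the remaining lags stay at or below 0.15.
The dominant spike at lag 6 indicates a seasonal period of 6.

6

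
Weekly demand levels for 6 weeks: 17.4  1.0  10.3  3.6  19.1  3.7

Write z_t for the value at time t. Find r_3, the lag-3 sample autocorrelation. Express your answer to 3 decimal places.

Mean z̄ = (17.4 + 1.0 + 10.3 + 3.6 + 19.1 + 3.7)/6 = 9.1833
Deviations from mean: 8.2167, -8.1833, 1.1167, -5.5833, 9.9167, -5.4833
Numerator Σ_{t=1}^{3}(z_t−z̄)(z_{t+3}−z̄) = -133.1508
Denominator Σ(z_t−z̄)² = 295.3083
r_3 = -133.1508 / 295.3083 = -0.451

-0.451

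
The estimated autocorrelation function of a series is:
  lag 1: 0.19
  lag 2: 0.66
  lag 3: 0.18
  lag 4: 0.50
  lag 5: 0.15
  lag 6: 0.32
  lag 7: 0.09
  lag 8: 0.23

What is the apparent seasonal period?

The largest autocorrelation is r_2 = 0.66, with weaker echoes at lags 4 (0.50), 6 (0.32) and 8 (0.23); the remaining lags stay at or below 0.19.
The dominant spike at lag 2 indicates a seasonal period of 2.

2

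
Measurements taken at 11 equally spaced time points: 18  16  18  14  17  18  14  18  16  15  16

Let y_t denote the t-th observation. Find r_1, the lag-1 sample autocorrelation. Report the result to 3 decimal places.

Mean ȳ = (18 + 16 + 18 + 14 + 17 + 18 + 14 + 18 + 16 + 15 + 16)/11 = 16.3636
Numerator Σ_{t=1}^{10}(y_t−ȳ)(y_{t+1}−ȳ) = -12.8595
Denominator Σ(y_t−ȳ)² = 24.5455
r_1 = -12.8595 / 24.5455 = -0.524

-0.524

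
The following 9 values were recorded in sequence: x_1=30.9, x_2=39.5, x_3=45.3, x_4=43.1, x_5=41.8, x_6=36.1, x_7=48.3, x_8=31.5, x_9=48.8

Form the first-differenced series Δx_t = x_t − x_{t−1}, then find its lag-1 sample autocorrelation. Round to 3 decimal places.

First differences Δx: 8.6, 5.8, -2.2, -1.3, -5.7, 12.2, -16.8, 17.3
Mean of differences = 2.2375
Numerator Σ(Δx_t−Δx̄)(Δx_{t+1}−Δx̄) = -504.8564
Denominator Σ(Δx_t−Δx̄)² = 836.9388
r_1(Δx) = -504.8564 / 836.9388 = -0.603

-0.603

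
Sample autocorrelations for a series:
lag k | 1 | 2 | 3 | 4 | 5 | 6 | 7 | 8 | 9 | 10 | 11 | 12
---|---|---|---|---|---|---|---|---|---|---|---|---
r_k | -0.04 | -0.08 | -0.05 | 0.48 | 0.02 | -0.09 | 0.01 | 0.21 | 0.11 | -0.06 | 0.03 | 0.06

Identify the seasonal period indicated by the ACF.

4

The largest autocorrelation is r_4 = 0.48, with a weaker echo at lag 8 (0.21); the remaining lags stay at or below 0.11.
The dominant spike at lag 4 indicates a seasonal period of 4.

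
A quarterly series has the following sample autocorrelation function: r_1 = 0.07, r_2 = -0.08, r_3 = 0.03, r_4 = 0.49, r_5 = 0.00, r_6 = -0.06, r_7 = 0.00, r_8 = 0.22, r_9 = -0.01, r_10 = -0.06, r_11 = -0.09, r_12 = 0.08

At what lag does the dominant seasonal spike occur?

The largest autocorrelation is r_4 = 0.49, with a weaker echo at lag 8 (0.22); the remaining lags stay at or below 0.08.
The dominant spike at lag 4 indicates a seasonal period of 4.

4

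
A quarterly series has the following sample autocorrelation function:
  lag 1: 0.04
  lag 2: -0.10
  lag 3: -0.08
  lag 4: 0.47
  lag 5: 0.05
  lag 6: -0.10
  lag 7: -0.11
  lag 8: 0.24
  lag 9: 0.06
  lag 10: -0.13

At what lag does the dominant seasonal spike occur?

The largest autocorrelation is r_4 = 0.47, with a weaker echo at lag 8 (0.24); the remaining lags stay at or below 0.06.
The dominant spike at lag 4 indicates a seasonal period of 4.

4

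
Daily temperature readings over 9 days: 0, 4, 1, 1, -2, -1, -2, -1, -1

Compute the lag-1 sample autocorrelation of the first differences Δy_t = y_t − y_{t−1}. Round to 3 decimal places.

-0.478

First differences Δy: 4, -3, 0, -3, 1, -1, 1, 0
Mean of differences = -0.1250
Numerator Σ(Δy_t−Δȳ)(Δy_{t+1}−Δȳ) = -17.6406
Denominator Σ(Δy_t−Δȳ)² = 36.8750
r_1(Δy) = -17.6406 / 36.8750 = -0.478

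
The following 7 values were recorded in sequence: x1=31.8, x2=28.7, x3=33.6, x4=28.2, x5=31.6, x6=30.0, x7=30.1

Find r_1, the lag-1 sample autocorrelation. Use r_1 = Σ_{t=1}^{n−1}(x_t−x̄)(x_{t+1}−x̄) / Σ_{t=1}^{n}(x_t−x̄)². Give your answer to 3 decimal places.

-0.836

Mean x̄ = (31.8 + 28.7 + 33.6 + 28.2 + 31.6 + 30.0 + 30.1)/7 = 30.5714
Deviations from mean: 1.2286, -1.8714, 3.0286, -2.3714, 1.0286, -0.5714, -0.4714
Numerator Σ_{t=1}^{6}(x_t−x̄)(x_{t+1}−x̄) = -17.9065
Denominator Σ(x_t−x̄)² = 21.4143
r_1 = -17.9065 / 21.4143 = -0.836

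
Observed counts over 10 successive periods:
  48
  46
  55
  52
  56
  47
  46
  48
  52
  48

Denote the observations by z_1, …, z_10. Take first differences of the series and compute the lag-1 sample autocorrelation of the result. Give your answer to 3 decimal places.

First differences Δz: -2, 9, -3, 4, -9, -1, 2, 4, -4
Mean of differences = 0.0000
Numerator Σ(Δz_t−Δz̄)(Δz_{t+1}−Δz̄) = -94.0000
Denominator Σ(Δz_t−Δz̄)² = 228.0000
r_1(Δz) = -94.0000 / 228.0000 = -0.412

-0.412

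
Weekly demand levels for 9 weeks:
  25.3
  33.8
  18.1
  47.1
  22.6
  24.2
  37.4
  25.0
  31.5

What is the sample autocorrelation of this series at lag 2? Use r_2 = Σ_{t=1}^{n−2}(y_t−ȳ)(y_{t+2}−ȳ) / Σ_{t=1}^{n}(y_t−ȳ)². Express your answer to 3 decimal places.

0.148

Mean ȳ = (25.3 + 33.8 + 18.1 + 47.1 + 22.6 + 24.2 + 37.4 + 25.0 + 31.5)/9 = 29.4444
Numerator Σ_{t=1}^{7}(y_t−ȳ)(y_{t+2}−ȳ) = 94.1794
Denominator Σ(y_t−ȳ)² = 638.1822
r_2 = 94.1794 / 638.1822 = 0.148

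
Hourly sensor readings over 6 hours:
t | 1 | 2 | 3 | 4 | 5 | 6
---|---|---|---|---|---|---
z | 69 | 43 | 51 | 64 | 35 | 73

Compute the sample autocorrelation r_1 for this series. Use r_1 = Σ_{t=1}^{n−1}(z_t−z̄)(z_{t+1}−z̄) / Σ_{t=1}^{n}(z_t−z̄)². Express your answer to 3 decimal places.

Mean z̄ = (69 + 43 + 51 + 64 + 35 + 73)/6 = 55.8333
Deviations from mean: 13.1667, -12.8333, -4.8333, 8.1667, -20.8333, 17.1667
Σ(z_t−z̄)(z_{t+1}−z̄) = (-168.9722) + (62.0278) + (-39.4722) + (-170.1389) + (-357.6389) = -674.1944
Denominator Σ(z_t−z̄)² = 1156.8333
r_1 = -674.1944 / 1156.8333 = -0.583

-0.583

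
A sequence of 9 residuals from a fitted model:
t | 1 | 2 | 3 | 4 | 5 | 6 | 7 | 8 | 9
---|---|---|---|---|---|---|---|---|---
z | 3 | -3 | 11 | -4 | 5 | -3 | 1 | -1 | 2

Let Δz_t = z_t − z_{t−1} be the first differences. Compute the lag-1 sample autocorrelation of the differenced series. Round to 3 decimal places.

First differences Δz: -6, 14, -15, 9, -8, 4, -2, 3
Mean of differences = -0.1250
Numerator Σ(Δz_t−Δz̄)(Δz_{t+1}−Δz̄) = -546.7656
Denominator Σ(Δz_t−Δz̄)² = 630.8750
r_1(Δz) = -546.7656 / 630.8750 = -0.867

-0.867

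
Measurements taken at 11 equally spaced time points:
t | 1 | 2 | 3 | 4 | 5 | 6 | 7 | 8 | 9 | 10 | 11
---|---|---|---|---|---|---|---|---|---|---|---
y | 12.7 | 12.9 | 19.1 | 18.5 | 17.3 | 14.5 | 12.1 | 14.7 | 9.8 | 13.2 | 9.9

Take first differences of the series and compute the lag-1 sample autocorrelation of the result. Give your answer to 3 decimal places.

-0.362

First differences Δy: 0.2, 6.2, -0.6, -1.2, -2.8, -2.4, 2.6, -4.9, 3.4, -3.3
Mean of differences = -0.2800
Numerator Σ(Δy_t−Δȳ)(Δy_{t+1}−Δȳ) = -38.5344
Denominator Σ(Δy_t−Δȳ)² = 106.3160
r_1(Δy) = -38.5344 / 106.3160 = -0.362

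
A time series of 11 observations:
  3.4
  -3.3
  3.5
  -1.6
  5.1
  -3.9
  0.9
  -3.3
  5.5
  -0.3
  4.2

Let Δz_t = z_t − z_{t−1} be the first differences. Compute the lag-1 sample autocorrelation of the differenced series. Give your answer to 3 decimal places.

First differences Δz: -6.7, 6.8, -5.1, 6.7, -9.0, 4.8, -4.2, 8.8, -5.8, 4.5
Mean of differences = 0.0800
Numerator Σ(Δz_t−Δz̄)(Δz_{t+1}−Δz̄) = -352.4164
Denominator Σ(Δz_t−Δz̄)² = 414.9760
r_1(Δz) = -352.4164 / 414.9760 = -0.849

-0.849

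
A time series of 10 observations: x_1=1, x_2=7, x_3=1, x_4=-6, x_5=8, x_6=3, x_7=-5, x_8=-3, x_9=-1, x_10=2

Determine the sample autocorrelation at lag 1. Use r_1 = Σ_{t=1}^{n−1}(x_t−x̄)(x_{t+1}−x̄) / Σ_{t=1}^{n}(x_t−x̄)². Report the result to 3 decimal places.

Mean x̄ = (1 + 7 + 1 − 6 + 8 + 3 − 5 − 3 − 1 + 2)/10 = 0.7000
Numerator Σ_{t=1}^{9}(x_t−x̄)(x_{t+1}−x̄) = -18.2900
Denominator Σ(x_t−x̄)² = 194.1000
r_1 = -18.2900 / 194.1000 = -0.094

-0.094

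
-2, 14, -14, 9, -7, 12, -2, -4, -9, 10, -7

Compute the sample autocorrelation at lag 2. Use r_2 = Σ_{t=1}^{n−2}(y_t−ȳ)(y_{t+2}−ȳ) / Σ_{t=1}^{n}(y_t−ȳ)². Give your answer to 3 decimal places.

Mean ȳ = (-2 + 14 − 14 + 9 − 7 + 12 − 2 − 4 − 9 + 10 − 7)/11 = 0.0000
Numerator Σ_{t=1}^{9}(y_t−ȳ)(y_{t+2}−ȳ) = 367.0000
Denominator Σ(y_t−ȳ)² = 920.0000
r_2 = 367.0000 / 920.0000 = 0.399

0.399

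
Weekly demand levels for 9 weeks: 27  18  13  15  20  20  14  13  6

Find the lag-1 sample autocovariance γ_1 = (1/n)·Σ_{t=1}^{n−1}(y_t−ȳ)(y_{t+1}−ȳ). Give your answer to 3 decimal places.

6.525

Mean ȳ = (27 + 18 + 13 + 15 + 20 + 20 + 14 + 13 + 6)/9 = 16.2222
Σ_{t=1}^{8}(y_t−ȳ)(y_{t+1}−ȳ) = 58.7284
γ_1 = 58.7284 / 9 = 6.525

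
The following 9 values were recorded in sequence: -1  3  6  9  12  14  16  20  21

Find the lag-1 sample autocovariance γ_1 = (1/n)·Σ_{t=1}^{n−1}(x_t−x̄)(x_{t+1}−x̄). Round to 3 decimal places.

32.962

Mean x̄ = (-1 + 3 + 6 + 9 + 12 + 14 + 16 + 20 + 21)/9 = 11.1111
Σ_{t=1}^{8}(x_t−x̄)(x_{t+1}−x̄) = 296.6543
γ_1 = 296.6543 / 9 = 32.962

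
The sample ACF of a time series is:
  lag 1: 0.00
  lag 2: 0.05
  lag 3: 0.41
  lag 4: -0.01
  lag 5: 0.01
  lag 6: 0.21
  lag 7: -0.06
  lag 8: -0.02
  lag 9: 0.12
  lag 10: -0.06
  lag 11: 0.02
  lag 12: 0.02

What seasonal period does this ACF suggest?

The largest autocorrelation is r_3 = 0.41, with a weaker echo at lag 6 (0.21); the remaining lags stay at or below 0.12.
The dominant spike at lag 3 indicates a seasonal period of 3.

3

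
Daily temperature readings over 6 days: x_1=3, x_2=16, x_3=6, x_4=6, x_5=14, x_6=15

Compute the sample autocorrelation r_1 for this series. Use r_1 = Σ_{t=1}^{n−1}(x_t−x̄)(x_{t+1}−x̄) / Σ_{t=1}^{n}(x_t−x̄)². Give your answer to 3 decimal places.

Mean x̄ = (3 + 16 + 6 + 6 + 14 + 15)/6 = 10.0000
Σ(x_t−x̄)(x_{t+1}−x̄) = (-42.0000) + (-24.0000) + (16.0000) + (-16.0000) + (20.0000) = -46.0000
Denominator Σ(x_t−x̄)² = 158.0000
r_1 = -46.0000 / 158.0000 = -0.291

-0.291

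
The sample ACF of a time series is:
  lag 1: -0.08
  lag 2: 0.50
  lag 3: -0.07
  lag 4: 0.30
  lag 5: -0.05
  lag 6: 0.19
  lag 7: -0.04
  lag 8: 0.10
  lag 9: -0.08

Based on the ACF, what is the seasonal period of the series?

The largest autocorrelation is r_2 = 0.50, with weaker echoes at lags 4 (0.30) and 6 (0.19); the remaining lags stay at or below 0.10.
The dominant spike at lag 2 indicates a seasonal period of 2.

2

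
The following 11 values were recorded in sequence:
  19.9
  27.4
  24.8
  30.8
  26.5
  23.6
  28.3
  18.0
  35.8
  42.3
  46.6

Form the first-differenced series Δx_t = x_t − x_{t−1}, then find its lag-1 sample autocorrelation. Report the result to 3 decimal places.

-0.352

First differences Δx: 7.5, -2.6, 6.0, -4.3, -2.9, 4.7, -10.3, 17.8, 6.5, 4.3
Mean of differences = 2.6700
Numerator Σ(Δx_t−Δx̄)(Δx_{t+1}−Δx̄) = -197.0719
Denominator Σ(Δx_t−Δx̄)² = 560.3810
r_1(Δx) = -197.0719 / 560.3810 = -0.352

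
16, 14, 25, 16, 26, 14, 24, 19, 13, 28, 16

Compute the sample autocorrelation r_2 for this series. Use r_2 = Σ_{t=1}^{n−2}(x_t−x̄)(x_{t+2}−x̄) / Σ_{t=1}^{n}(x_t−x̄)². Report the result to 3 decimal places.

0.251

Mean x̄ = (16 + 14 + 25 + 16 + 26 + 14 + 24 + 19 + 13 + 28 + 16)/11 = 19.1818
Numerator Σ_{t=1}^{9}(x_t−x̄)(x_{t+2}−x̄) = 76.2066
Denominator Σ(x_t−x̄)² = 303.6364
r_2 = 76.2066 / 303.6364 = 0.251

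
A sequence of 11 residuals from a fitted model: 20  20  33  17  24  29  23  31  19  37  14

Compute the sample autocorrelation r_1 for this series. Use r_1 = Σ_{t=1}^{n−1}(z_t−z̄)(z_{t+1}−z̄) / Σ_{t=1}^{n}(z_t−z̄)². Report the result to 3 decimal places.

-0.622

Mean z̄ = (20 + 20 + 33 + 17 + 24 + 29 + 23 + 31 + 19 + 37 + 14)/11 = 24.2727
Numerator Σ_{t=1}^{10}(z_t−z̄)(z_{t+1}−z̄) = -329.7107
Denominator Σ(z_t−z̄)² = 530.1818
r_1 = -329.7107 / 530.1818 = -0.622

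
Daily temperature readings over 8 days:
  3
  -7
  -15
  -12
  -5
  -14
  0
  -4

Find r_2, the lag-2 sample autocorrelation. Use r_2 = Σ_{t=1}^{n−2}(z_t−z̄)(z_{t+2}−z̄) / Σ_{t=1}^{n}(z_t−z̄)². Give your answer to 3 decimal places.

Mean z̄ = (3 − 7 − 15 − 12 − 5 − 14 + 0 − 4)/8 = -6.7500
Deviations from mean: 9.7500, -0.2500, -8.2500, -5.2500, 1.7500, -7.2500, 6.7500, 2.7500
Numerator Σ_{t=1}^{6}(z_t−z̄)(z_{t+2}−z̄) = -63.6250
Denominator Σ(z_t−z̄)² = 299.5000
r_2 = -63.6250 / 299.5000 = -0.212

-0.212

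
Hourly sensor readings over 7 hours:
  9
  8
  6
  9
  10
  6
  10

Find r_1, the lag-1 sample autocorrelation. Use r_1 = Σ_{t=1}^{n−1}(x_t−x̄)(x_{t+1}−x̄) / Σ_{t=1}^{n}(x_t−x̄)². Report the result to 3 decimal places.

-0.447

Mean x̄ = (9 + 8 + 6 + 9 + 10 + 6 + 10)/7 = 8.2857
Deviations from mean: 0.7143, -0.2857, -2.2857, 0.7143, 1.7143, -2.2857, 1.7143
Σ(x_t−x̄)(x_{t+1}−x̄) = (-0.2041) + (0.6531) + (-1.6327) + (1.2245) + (-3.9184) + (-3.9184) = -7.7959
Denominator Σ(x_t−x̄)² = 17.4286
r_1 = -7.7959 / 17.4286 = -0.447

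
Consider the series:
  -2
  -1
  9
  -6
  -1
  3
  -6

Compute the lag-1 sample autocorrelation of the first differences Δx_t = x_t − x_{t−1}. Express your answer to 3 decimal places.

First differences Δx: 1, 10, -15, 5, 4, -9
Mean of differences = -0.6667
Numerator Σ(Δx_t−Δx̄)(Δx_{t+1}−Δx̄) = -228.7778
Denominator Σ(Δx_t−Δx̄)² = 445.3333
r_1(Δx) = -228.7778 / 445.3333 = -0.514

-0.514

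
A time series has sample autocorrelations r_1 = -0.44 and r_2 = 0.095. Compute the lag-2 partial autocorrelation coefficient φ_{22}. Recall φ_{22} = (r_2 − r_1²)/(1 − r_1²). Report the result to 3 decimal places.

φ_{22} = (r_2 − r_1²) / (1 − r_1²)
r_1² = (-0.44)² = 0.1936
Numerator = 0.095 − 0.1936 = -0.0986; denominator = 1 − 0.1936 = 0.8064
φ_{22} = -0.0986 / 0.8064 = -0.122

-0.122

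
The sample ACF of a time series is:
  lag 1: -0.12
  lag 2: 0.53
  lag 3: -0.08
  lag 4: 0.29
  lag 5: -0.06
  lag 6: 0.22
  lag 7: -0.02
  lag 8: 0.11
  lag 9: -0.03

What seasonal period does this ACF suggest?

The largest autocorrelation is r_2 = 0.53, with weaker echoes at lags 4 (0.29) and 6 (0.22); the remaining lags stay at or below 0.11.
The dominant spike at lag 2 indicates a seasonal period of 2.

2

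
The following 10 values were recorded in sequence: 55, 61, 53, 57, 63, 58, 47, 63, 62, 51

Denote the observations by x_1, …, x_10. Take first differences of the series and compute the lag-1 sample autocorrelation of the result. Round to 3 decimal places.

First differences Δx: 6, -8, 4, 6, -5, -11, 16, -1, -11
Mean of differences = -0.4444
Numerator Σ(Δx_t−Δx̄)(Δx_{t+1}−Δx̄) = -211.7531
Denominator Σ(Δx_t−Δx̄)² = 674.2222
r_1(Δx) = -211.7531 / 674.2222 = -0.314

-0.314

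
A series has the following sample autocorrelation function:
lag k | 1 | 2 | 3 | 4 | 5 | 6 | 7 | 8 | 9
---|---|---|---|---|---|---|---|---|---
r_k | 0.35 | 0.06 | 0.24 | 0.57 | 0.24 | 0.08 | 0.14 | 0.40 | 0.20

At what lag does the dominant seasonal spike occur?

The largest autocorrelation is r_4 = 0.57, with a weaker echo at lag 8 (0.40); the remaining lags stay at or below 0.35. The elevated value at lag 1 (0.35), dropping to 0.06 at lag 2, reflects decaying short-term dependence rather than seasonality.
The dominant spike at lag 4 indicates a seasonal period of 4.

4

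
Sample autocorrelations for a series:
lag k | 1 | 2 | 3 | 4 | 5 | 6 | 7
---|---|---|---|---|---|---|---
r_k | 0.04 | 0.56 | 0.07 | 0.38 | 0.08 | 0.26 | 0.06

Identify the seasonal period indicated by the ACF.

2

The largest autocorrelation is r_2 = 0.56, with weaker echoes at lags 4 (0.38) and 6 (0.26); the remaining lags stay at or below 0.08.
The dominant spike at lag 2 indicates a seasonal period of 2.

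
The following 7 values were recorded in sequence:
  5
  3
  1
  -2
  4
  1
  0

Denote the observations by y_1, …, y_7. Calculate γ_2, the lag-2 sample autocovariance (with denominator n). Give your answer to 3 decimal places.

-1.431

Mean ȳ = (5 + 3 + 1 − 2 + 4 + 1 + 0)/7 = 1.7143
Σ_{t=1}^{5}(y_t−ȳ)(y_{t+2}−ȳ) = -10.0204
γ_2 = -10.0204 / 7 = -1.431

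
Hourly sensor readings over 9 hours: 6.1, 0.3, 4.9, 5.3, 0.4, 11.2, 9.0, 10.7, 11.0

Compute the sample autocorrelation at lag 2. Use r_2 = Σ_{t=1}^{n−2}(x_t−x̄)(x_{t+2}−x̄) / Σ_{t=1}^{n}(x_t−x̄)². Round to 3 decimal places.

0.192

Mean x̄ = (6.1 + 0.3 + 4.9 + 5.3 + 0.4 + 11.2 + 9.0 + 10.7 + 11.0)/9 = 6.5444
Σ(x_t−x̄)(x_{t+2}−x̄) = (0.7309) + (7.7709) + (10.1042) + (-5.7936) + (-15.0880) + (19.3464) + (10.9409) = 28.0116
Denominator Σ(x_t−x̄)² = 146.0222
r_2 = 28.0116 / 146.0222 = 0.192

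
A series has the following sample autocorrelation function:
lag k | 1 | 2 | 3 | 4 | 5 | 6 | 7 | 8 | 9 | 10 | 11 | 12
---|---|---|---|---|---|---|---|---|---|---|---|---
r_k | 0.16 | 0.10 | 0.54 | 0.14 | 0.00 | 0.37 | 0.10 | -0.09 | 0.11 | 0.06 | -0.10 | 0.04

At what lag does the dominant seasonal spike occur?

3

The largest autocorrelation is r_3 = 0.54, with a weaker echo at lag 6 (0.37); the remaining lags stay at or below 0.16.
The dominant spike at lag 3 indicates a seasonal period of 3.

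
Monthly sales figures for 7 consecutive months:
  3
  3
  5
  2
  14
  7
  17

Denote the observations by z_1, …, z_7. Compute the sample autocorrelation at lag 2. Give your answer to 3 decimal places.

0.400

Mean z̄ = (3 + 3 + 5 + 2 + 14 + 7 + 17)/7 = 7.2857
Deviations from mean: -4.2857, -4.2857, -2.2857, -5.2857, 6.7143, -0.2857, 9.7143
Σ(z_t−z̄)(z_{t+2}−z̄) = (9.7959) + (22.6531) + (-15.3469) + (1.5102) + (65.2245) = 83.8367
Denominator Σ(z_t−z̄)² = 209.4286
r_2 = 83.8367 / 209.4286 = 0.400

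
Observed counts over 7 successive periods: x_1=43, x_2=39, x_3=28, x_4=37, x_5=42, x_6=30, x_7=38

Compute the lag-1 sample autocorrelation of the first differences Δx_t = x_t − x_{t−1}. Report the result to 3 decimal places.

First differences Δx: -4, -11, 9, 5, -12, 8
Mean of differences = -0.8333
Numerator Σ(Δx_t−Δx̄)(Δx_{t+1}−Δx̄) = -174.1944
Denominator Σ(Δx_t−Δx̄)² = 446.8333
r_1(Δx) = -174.1944 / 446.8333 = -0.390

-0.390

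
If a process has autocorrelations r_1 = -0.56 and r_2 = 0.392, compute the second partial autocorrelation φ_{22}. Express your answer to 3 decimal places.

0.114

φ_{22} = (r_2 − r_1²) / (1 − r_1²)
r_1² = (-0.56)² = 0.3136
Numerator = 0.392 − 0.3136 = 0.0784; denominator = 1 − 0.3136 = 0.6864
φ_{22} = 0.0784 / 0.6864 = 0.114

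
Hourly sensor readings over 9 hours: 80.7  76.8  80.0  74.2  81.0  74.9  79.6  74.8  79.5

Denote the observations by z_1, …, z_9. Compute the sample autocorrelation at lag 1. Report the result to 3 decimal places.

Mean z̄ = (80.7 + 76.8 + 80.0 + 74.2 + 81.0 + 74.9 + 79.6 + 74.8 + 79.5)/9 = 77.9444
Numerator Σ_{t=1}^{8}(z_t−z̄)(z_{t+1}−z̄) = -49.0842
Denominator Σ(z_t−z̄)² = 60.8022
r_1 = -49.0842 / 60.8022 = -0.807

-0.807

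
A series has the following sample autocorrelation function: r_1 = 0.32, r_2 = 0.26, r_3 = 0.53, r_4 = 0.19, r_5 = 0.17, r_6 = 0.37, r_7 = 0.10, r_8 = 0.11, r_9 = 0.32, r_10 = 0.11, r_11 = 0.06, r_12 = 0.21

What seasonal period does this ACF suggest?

3

The largest autocorrelation is r_3 = 0.53, with a weaker echo at lag 6 (0.37); the remaining lags stay at or below 0.32. The elevated value at lag 1 (0.32), dropping to 0.26 at lag 2, reflects decaying short-term dependence rather than seasonality.
The dominant spike at lag 3 indicates a seasonal period of 3.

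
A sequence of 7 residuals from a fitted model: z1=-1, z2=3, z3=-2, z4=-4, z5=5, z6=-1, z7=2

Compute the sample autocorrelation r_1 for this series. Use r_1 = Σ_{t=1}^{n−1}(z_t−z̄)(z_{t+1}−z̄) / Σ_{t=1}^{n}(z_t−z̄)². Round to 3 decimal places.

Mean z̄ = (-1 + 3 − 2 − 4 + 5 − 1 + 2)/7 = 0.2857
Deviations from mean: -1.2857, 2.7143, -2.2857, -4.2857, 4.7143, -1.2857, 1.7143
Numerator Σ_{t=1}^{6}(z_t−z̄)(z_{t+1}−z̄) = -28.3673
Denominator Σ(z_t−z̄)² = 59.4286
r_1 = -28.3673 / 59.4286 = -0.477

-0.477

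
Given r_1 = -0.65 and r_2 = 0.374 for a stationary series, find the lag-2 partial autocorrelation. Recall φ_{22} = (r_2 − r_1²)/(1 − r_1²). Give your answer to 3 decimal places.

φ_{22} = (r_2 − r_1²) / (1 − r_1²)
r_1² = (-0.65)² = 0.4225
Numerator = 0.374 − 0.4225 = -0.0485; denominator = 1 − 0.4225 = 0.5775
φ_{22} = -0.0485 / 0.5775 = -0.084

-0.084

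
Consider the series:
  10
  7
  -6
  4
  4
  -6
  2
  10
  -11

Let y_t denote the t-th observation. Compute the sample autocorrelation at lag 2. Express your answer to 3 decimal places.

Mean ȳ = (10 + 7 − 6 + 4 + 4 − 6 + 2 + 10 − 11)/9 = 1.5556
Σ(y_t−ȳ)(y_{t+2}−ȳ) = (-63.8025) + (13.3086) + (-18.4691) + (-18.4691) + (1.0864) + (-63.8025) + (-5.5802) = -155.7284
Denominator Σ(y_t−ȳ)² = 456.2222
r_2 = -155.7284 / 456.2222 = -0.341

-0.341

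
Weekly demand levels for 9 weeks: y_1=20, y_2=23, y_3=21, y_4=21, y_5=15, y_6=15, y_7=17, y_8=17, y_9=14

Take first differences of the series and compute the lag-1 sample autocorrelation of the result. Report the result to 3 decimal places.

First differences Δy: 3, -2, 0, -6, 0, 2, 0, -3
Mean of differences = -0.7500
Numerator Σ(Δy_t−Δȳ)(Δy_{t+1}−Δȳ) = -11.0625
Denominator Σ(Δy_t−Δȳ)² = 57.5000
r_1(Δy) = -11.0625 / 57.5000 = -0.192

-0.192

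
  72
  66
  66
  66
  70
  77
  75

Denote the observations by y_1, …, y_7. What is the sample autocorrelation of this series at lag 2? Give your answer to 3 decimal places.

Mean ȳ = (72 + 66 + 66 + 66 + 70 + 77 + 75)/7 = 70.2857
Σ(y_t−ȳ)(y_{t+2}−ȳ) = (-7.3469) + (18.3673) + (1.2245) + (-28.7755) + (-1.3469) = -17.8776
Denominator Σ(y_t−ȳ)² = 125.4286
r_2 = -17.8776 / 125.4286 = -0.143

-0.143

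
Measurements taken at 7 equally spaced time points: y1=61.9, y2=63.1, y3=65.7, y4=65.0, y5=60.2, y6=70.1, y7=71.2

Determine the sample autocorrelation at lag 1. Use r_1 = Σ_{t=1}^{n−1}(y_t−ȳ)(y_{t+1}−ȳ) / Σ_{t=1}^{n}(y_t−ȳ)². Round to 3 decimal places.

0.118

Mean ȳ = (61.9 + 63.1 + 65.7 + 65.0 + 60.2 + 70.1 + 71.2)/7 = 65.3143
Numerator Σ_{t=1}^{6}(y_t−ȳ)(y_{t+1}−ȳ) = 11.8841
Denominator Σ(y_t−ȳ)² = 100.5086
r_1 = 11.8841 / 100.5086 = 0.118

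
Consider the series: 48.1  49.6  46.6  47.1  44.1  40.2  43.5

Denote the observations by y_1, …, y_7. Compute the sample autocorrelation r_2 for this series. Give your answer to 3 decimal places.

0.033

Mean ȳ = (48.1 + 49.6 + 46.6 + 47.1 + 44.1 + 40.2 + 43.5)/7 = 45.6000
Deviations from mean: 2.5000, 4.0000, 1.0000, 1.5000, -1.5000, -5.4000, -2.1000
Σ(y_t−ȳ)(y_{t+2}−ȳ) = (2.5000) + (6.0000) + (-1.5000) + (-8.1000) + (3.1500) = 2.0500
Denominator Σ(y_t−ȳ)² = 61.3200
r_2 = 2.0500 / 61.3200 = 0.033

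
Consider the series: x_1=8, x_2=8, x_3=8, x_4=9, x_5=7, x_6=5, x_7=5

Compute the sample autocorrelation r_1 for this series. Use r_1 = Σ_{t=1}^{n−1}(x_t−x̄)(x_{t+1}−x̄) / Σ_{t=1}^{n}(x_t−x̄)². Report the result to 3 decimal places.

0.518

Mean x̄ = (8 + 8 + 8 + 9 + 7 + 5 + 5)/7 = 7.1429
Σ(x_t−x̄)(x_{t+1}−x̄) = (0.7347) + (0.7347) + (1.5918) + (-0.2653) + (0.3061) + (4.5918) = 7.6939
Denominator Σ(x_t−x̄)² = 14.8571
r_1 = 7.6939 / 14.8571 = 0.518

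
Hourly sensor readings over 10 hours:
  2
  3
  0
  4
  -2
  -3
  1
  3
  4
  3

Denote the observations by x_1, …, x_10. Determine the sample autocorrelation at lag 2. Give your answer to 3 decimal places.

Mean x̄ = (2 + 3 + 0 + 4 − 2 − 3 + 1 + 3 + 4 + 3)/10 = 1.5000
Numerator Σ_{t=1}^{8}(x_t−x̄)(x_{t+2}−x̄) = -7.0000
Denominator Σ(x_t−x̄)² = 54.5000
r_2 = -7.0000 / 54.5000 = -0.128

-0.128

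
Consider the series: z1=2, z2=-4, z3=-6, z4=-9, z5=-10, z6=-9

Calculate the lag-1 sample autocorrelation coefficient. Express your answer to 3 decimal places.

Mean z̄ = (2 − 4 − 6 − 9 − 10 − 9)/6 = -6.0000
Deviations from mean: 8.0000, 2.0000, 0.0000, -3.0000, -4.0000, -3.0000
Σ(z_t−z̄)(z_{t+1}−z̄) = (16.0000) + (0.0000) + (0.0000) + (12.0000) + (12.0000) = 40.0000
Denominator Σ(z_t−z̄)² = 102.0000
r_1 = 40.0000 / 102.0000 = 0.392

0.392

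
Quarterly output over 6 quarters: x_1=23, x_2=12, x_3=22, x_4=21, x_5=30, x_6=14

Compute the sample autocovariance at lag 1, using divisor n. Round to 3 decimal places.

-14.963

Mean x̄ = (23 + 12 + 22 + 21 + 30 + 14)/6 = 20.3333
Deviations: 2.6667, -8.3333, 1.6667, 0.6667, 9.6667, -6.3333
Σ_{t=1}^{5}(x_t−x̄)(x_{t+1}−x̄) = -89.7778
γ_1 = -89.7778 / 6 = -14.963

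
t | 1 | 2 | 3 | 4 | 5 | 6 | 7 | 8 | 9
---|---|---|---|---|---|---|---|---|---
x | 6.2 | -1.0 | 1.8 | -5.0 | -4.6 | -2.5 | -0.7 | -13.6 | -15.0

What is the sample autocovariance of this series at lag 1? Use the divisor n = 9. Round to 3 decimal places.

13.368

Mean x̄ = (6.2 − 1.0 + 1.8 − 5.0 − 4.6 − 2.5 − 0.7 − 13.6 − 15.0)/9 = -3.8222
Σ_{t=1}^{8}(x_t−x̄)(x_{t+1}−x̄) = 120.3117
γ_1 = 120.3117 / 9 = 13.368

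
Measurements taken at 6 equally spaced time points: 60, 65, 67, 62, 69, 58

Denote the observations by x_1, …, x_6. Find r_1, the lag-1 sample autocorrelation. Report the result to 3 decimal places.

Mean x̄ = (60 + 65 + 67 + 62 + 69 + 58)/6 = 63.5000
Numerator Σ_{t=1}^{5}(x_t−x̄)(x_{t+1}−x̄) = -43.7500
Denominator Σ(x_t−x̄)² = 89.5000
r_1 = -43.7500 / 89.5000 = -0.489

-0.489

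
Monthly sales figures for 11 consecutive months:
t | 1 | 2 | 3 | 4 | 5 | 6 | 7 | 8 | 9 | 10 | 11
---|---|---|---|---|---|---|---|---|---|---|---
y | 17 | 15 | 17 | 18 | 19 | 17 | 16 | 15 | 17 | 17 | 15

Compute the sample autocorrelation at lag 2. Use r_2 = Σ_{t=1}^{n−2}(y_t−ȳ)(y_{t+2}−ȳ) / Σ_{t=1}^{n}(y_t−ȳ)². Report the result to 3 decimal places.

-0.258

Mean ȳ = (17 + 15 + 17 + 18 + 19 + 17 + 16 + 15 + 17 + 17 + 15)/11 = 16.6364
Numerator Σ_{t=1}^{9}(y_t−ȳ)(y_{t+2}−ȳ) = -4.2645
Denominator Σ(y_t−ȳ)² = 16.5455
r_2 = -4.2645 / 16.5455 = -0.258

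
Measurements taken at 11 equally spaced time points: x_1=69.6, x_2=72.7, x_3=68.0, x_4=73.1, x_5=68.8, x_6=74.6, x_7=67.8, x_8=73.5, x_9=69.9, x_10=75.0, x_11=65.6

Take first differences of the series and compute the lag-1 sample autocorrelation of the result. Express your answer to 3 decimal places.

-0.794

First differences Δx: 3.1, -4.7, 5.1, -4.3, 5.8, -6.8, 5.7, -3.6, 5.1, -9.4
Mean of differences = -0.4000
Numerator Σ(Δx_t−Δx̄)(Δx_{t+1}−Δx̄) = -249.6700
Denominator Σ(Δx_t−Δx̄)² = 314.3000
r_1(Δx) = -249.6700 / 314.3000 = -0.794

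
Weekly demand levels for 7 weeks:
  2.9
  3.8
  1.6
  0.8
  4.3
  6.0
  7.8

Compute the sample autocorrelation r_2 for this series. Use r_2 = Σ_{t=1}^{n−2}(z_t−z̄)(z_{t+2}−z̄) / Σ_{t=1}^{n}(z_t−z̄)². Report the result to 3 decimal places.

Mean z̄ = (2.9 + 3.8 + 1.6 + 0.8 + 4.3 + 6.0 + 7.8)/7 = 3.8857
Deviations from mean: -0.9857, -0.0857, -2.2857, -3.0857, 0.4143, 2.1143, 3.9143
Numerator Σ_{t=1}^{5}(z_t−z̄)(z_{t+2}−z̄) = -3.3318
Denominator Σ(z_t−z̄)² = 35.6886
r_2 = -3.3318 / 35.6886 = -0.093

-0.093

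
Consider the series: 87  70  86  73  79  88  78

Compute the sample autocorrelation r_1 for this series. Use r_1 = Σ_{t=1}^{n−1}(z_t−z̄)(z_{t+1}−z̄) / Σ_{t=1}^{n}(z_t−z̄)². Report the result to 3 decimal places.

-0.622

Mean z̄ = (87 + 70 + 86 + 73 + 79 + 88 + 78)/7 = 80.1429
Deviations from mean: 6.8571, -10.1429, 5.8571, -7.1429, -1.1429, 7.8571, -2.1429
Numerator Σ_{t=1}^{6}(z_t−z̄)(z_{t+1}−z̄) = -188.4490
Denominator Σ(z_t−z̄)² = 302.8571
r_1 = -188.4490 / 302.8571 = -0.622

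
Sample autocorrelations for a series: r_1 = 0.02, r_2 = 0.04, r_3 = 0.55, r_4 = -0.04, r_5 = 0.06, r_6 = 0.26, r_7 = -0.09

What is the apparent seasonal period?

The largest autocorrelation is r_3 = 0.55, with a weaker echo at lag 6 (0.26); the remaining lags stay at or below 0.06.
The dominant spike at lag 3 indicates a seasonal period of 3.

3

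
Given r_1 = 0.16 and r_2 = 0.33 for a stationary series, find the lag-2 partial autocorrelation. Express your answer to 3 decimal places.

φ_{22} = (r_2 − r_1²) / (1 − r_1²)
r_1² = (0.16)² = 0.0256
Numerator = 0.33 − 0.0256 = 0.3044; denominator = 1 − 0.0256 = 0.9744
φ_{22} = 0.3044 / 0.9744 = 0.312

0.312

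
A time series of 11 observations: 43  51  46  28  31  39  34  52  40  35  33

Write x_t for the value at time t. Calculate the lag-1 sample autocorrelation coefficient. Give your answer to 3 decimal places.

Mean x̄ = (43 + 51 + 46 + 28 + 31 + 39 + 34 + 52 + 40 + 35 + 33)/11 = 39.2727
Numerator Σ_{t=1}^{10}(x_t−x̄)(x_{t+1}−x̄) = 109.5620
Denominator Σ(x_t−x̄)² = 640.1818
r_1 = 109.5620 / 640.1818 = 0.171

0.171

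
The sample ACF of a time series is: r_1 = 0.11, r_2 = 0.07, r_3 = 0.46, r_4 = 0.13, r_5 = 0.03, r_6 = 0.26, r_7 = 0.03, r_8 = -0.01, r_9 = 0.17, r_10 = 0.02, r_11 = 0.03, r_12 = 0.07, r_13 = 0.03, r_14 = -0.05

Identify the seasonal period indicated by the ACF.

3

The largest autocorrelation is r_3 = 0.46, with weaker echoes at lags 6 (0.26) and 9 (0.17); the remaining lags stay at or below 0.13.
The dominant spike at lag 3 indicates a seasonal period of 3.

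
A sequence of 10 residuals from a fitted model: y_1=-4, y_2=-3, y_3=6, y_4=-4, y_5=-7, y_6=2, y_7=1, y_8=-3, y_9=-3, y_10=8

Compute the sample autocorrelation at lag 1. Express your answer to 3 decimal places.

Mean ȳ = (-4 − 3 + 6 − 4 − 7 + 2 + 1 − 3 − 3 + 8)/10 = -0.7000
Numerator Σ_{t=1}^{9}(y_t−ȳ)(y_{t+1}−ȳ) = -40.1900
Denominator Σ(y_t−ȳ)² = 208.1000
r_1 = -40.1900 / 208.1000 = -0.193

-0.193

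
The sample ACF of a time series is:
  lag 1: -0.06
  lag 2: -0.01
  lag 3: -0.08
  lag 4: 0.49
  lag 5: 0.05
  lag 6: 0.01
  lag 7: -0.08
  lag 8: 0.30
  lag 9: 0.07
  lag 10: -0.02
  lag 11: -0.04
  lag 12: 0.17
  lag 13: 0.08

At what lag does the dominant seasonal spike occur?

The largest autocorrelation is r_4 = 0.49, with weaker echoes at lags 8 (0.30) and 12 (0.17); the remaining lags stay at or below 0.08.
The dominant spike at lag 4 indicates a seasonal period of 4.

4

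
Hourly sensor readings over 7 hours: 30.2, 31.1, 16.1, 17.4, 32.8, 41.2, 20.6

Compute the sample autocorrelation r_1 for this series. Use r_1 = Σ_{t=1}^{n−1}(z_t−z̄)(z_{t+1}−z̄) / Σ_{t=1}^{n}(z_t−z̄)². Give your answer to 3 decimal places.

Mean z̄ = (30.2 + 31.1 + 16.1 + 17.4 + 32.8 + 41.2 + 20.6)/7 = 27.0571
Deviations from mean: 3.1429, 4.0429, -10.9571, -9.6571, 5.7429, 14.1429, -6.4571
Numerator Σ_{t=1}^{6}(z_t−z̄)(z_{t+1}−z̄) = 8.6610
Denominator Σ(z_t−z̄)² = 514.2371
r_1 = 8.6610 / 514.2371 = 0.017

0.017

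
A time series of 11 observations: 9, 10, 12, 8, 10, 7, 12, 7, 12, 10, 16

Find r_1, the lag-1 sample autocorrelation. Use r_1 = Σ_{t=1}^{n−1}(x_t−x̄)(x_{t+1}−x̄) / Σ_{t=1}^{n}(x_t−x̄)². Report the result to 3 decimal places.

Mean x̄ = (9 + 10 + 12 + 8 + 10 + 7 + 12 + 7 + 12 + 10 + 16)/11 = 10.2727
Numerator Σ_{t=1}^{10}(x_t−x̄)(x_{t+1}−x̄) = -21.5289
Denominator Σ(x_t−x̄)² = 70.1818
r_1 = -21.5289 / 70.1818 = -0.307

-0.307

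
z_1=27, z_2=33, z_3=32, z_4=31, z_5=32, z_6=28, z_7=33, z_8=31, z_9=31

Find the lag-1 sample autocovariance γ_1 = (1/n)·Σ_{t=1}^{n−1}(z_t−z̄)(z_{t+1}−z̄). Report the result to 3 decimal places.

-1.631

Mean z̄ = (27 + 33 + 32 + 31 + 32 + 28 + 33 + 31 + 31)/9 = 30.8889
Σ_{t=1}^{8}(z_t−z̄)(z_{t+1}−z̄) = -14.6790
γ_1 = -14.6790 / 9 = -1.631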